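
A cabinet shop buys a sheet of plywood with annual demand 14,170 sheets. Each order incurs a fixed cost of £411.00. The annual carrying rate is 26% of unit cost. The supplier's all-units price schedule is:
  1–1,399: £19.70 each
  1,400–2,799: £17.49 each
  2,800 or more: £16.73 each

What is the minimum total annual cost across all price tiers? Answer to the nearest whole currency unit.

Holding cost per unit per year at price C is H = 0.26·C.
For each price level, check whether its EOQ is feasible; otherwise the best quantity at that price is the breakpoint.
Tier 1 (£19.70): EOQ = 1508.0 exceeds tier's upper bound 1399, so this tier is dominated.
EOQ at £17.49 = 1600.4 (feasible in tier 2): TC = 14,170×£17.49 + (14,170/1600.4)×411 + (1600.4/2)×0.26×£17.49 = £255,111.14.
EOQ at £16.73 = 1636.4 < 2800, so use break Q=2800: TC = 14,170×£16.73 + (14,170/2800.0)×411 + (2800.0/2)×0.26×£16.73 = £245,233.77.
Lowest total cost among the candidates is at Q = 2800.0.

TC* ≈ £245,234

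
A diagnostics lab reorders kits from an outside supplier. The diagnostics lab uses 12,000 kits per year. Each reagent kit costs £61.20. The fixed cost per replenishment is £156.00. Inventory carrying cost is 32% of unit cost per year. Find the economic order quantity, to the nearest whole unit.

Q* ≈ 437 kits

Holding cost H = 0.32 × £61.20 = £19.5840 per unit per year.
EOQ = √(2DS / H) = √(2 × 12,000 × 156 / 19.584).
= √(3,744,000 / 19.584) = √191,176.4706 ≈ 437.237.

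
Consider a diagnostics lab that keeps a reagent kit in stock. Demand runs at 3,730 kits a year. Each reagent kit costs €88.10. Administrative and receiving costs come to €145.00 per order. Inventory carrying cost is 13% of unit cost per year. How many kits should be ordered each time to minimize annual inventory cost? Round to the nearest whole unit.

Q* ≈ 307 kits

Holding cost H = 0.13 × €88.10 = €11.4530 per unit per year.
EOQ = √(2DS / H) = √(2 × 3,730 × 145 / 11.453).
= √(1,081,700 / 11.453) = √94,446.8698 ≈ 307.322.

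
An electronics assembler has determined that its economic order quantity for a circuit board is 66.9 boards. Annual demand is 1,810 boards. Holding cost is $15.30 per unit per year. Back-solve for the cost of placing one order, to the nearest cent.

Squaring Q* = √(2DS/H) gives Q*² = 2DS/H.
From Q* = √(2DS/H): S = Q*²H / (2D) = 66.9² × 15.3 / (2 × 1,810) = 18.9163.

S ≈ $18.92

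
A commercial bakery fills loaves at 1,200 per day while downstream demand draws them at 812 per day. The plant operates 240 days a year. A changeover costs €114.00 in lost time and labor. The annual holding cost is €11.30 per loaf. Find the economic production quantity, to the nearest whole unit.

Q* ≈ 3,487 loaves

Annual demand D = 812 × 240 = 194,880.
Production build-up factor (1 − d/p) = 1 − 812/1,200 = 0.3233.
Q* = √(2DS / (H(1 − d/p))) = √(2 × 194,880 × 114 / (11.3 × 0.3233)).
= √(44,432,640 / 3.6537) ≈ 3487.278.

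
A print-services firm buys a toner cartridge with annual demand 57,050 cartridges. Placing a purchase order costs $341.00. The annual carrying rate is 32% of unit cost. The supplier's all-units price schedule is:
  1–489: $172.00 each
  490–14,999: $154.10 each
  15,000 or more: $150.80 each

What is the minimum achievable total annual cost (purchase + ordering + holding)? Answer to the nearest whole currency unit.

Holding cost per unit per year at price C is H = 0.32·C.
Evaluate total cost at each tier's feasible EOQ or, if the EOQ is below the tier, at the tier's minimum quantity.
Tier 1 ($172.00): EOQ = 840.8 exceeds tier's upper bound 489, so this tier is dominated.
EOQ at $154.10 = 888.3 (feasible in tier 2): TC = 57,050×$154.10 + (57,050/888.3)×341 + (888.3/2)×0.32×$154.10 = $8,835,207.24.
EOQ at $150.80 = 897.9 < 15000, so use break Q=15000: TC = 57,050×$150.80 + (57,050/15000.0)×341 + (15000.0/2)×0.32×$150.80 = $8,966,356.94.
Lowest total cost among the candidates is at Q = 888.3.

TC* ≈ $8,835,207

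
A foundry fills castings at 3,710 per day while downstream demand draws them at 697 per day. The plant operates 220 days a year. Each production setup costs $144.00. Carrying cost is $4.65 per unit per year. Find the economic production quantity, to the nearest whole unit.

Annual demand D = 697 × 220 = 153,340.
Production build-up factor (1 − d/p) = 1 − 697/3,710 = 0.8121.
Q* = √(2DS / (H(1 − d/p))) = √(2 × 153,340 × 144 / (4.65 × 0.8121)).
= √(44,161,920 / 3.7764) ≈ 3419.675.

Q* ≈ 3,420 castings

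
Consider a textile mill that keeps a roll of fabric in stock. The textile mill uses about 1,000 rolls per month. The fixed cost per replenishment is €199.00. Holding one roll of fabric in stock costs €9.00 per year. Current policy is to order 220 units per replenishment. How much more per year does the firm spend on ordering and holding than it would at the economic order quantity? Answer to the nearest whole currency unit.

Annual demand D = 1,000 × 12 = 12,000.
EOQ = √(2DS/H) = √(2 × 12,000 × 199 / 9) ≈ 728.47.
Cost at Q* = (D/Q*)S + (Q*/2)H = √(2DSH) ≈ €6,556.22.
Cost at Q = 220: (12,000/220)×199 + (220/2)×9 = €10,854.55 + €990.00 = €11,844.55.
Excess = €11,844.55 − €6,556.22 = €5,288.33.

Extra cost ≈ €5,288 per year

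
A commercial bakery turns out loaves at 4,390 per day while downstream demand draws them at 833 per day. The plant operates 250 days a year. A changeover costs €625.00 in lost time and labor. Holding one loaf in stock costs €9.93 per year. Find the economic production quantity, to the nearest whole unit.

Annual demand D = 833 × 250 = 208,250.
Production build-up factor (1 − d/p) = 1 − 833/4,390 = 0.8103.
Q* = √(2DS / (H(1 − d/p))) = √(2 × 208,250 × 625 / (9.93 × 0.8103)).
= √(260,312,500 / 8.0458) ≈ 5688.048.

Q* ≈ 5,688 loaves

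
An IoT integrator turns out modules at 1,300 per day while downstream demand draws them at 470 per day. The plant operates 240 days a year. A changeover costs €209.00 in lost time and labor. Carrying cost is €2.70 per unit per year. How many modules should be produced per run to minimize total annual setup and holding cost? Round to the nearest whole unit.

Q* ≈ 5,230 modules

Annual demand D = 470 × 240 = 112,800.
Production build-up factor (1 − d/p) = 1 − 470/1,300 = 0.6385.
Q* = √(2DS / (H(1 − d/p))) = √(2 × 112,800 × 209 / (2.7 × 0.6385)).
= √(47,150,400 / 1.7238) ≈ 5229.901.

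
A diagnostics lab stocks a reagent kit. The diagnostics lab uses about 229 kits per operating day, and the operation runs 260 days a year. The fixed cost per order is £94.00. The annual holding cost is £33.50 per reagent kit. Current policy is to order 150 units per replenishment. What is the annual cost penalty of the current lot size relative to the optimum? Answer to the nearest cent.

Extra cost ≈ £20,459.76 per year

Annual demand D = 229 × 260 = 59,540.
EOQ = √(2DS/H) = √(2 × 59,540 × 94 / 33.5) ≈ 578.04.
Cost at Q* = (D/Q*)S + (Q*/2)H = √(2DSH) ≈ £19,364.48.
Cost at Q = 150: (59,540/150)×94 + (150/2)×33.5 = £37,311.73 + £2,512.50 = £39,824.23.
Excess = £39,824.23 − £19,364.48 = £20,459.76.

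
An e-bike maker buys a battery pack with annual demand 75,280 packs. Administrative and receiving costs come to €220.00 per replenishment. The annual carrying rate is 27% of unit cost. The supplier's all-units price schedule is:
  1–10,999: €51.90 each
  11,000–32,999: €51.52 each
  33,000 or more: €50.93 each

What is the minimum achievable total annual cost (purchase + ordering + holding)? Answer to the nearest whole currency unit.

TC* ≈ €3,928,576

Holding cost per unit per year at price C is H = 0.27·C.
Evaluate total cost at each tier's feasible EOQ or, if the EOQ is below the tier, at the tier's minimum quantity.
EOQ at €51.90 = 1537.4 (feasible in tier 1): TC = 75,280×€51.90 + (75,280/1537.4)×220 + (1537.4/2)×0.27×€51.90 = €3,928,576.27.
EOQ at €51.52 = 1543.1 < 11000, so use break Q=11000: TC = 75,280×€51.52 + (75,280/11000.0)×220 + (11000.0/2)×0.27×€51.52 = €3,956,438.40.
EOQ at €50.93 = 1552.0 < 33000, so use break Q=33000: TC = 75,280×€50.93 + (75,280/33000.0)×220 + (33000.0/2)×0.27×€50.93 = €4,061,405.42.
Lowest total cost among the candidates is at Q = 1537.4.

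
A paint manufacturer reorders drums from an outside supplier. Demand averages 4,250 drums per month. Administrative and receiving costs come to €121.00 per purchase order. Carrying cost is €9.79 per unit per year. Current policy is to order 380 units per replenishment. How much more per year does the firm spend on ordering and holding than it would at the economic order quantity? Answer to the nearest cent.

Extra cost ≈ €7,107.39 per year

Annual demand D = 4,250 × 12 = 51,000.
EOQ = √(2DS/H) = √(2 × 51,000 × 121 / 9.79) ≈ 1122.80.
Cost at Q* = (D/Q*)S + (Q*/2)H = √(2DSH) ≈ €10,992.19.
Cost at Q = 380: (51,000/380)×121 + (380/2)×9.79 = €16,239.47 + €1,860.10 = €18,099.57.
Excess = €18,099.57 − €10,992.19 = €7,107.39.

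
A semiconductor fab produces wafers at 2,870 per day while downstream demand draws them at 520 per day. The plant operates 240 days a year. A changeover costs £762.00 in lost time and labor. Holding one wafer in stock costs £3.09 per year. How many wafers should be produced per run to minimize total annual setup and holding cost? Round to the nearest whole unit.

Q* ≈ 8,670 wafers

Annual demand D = 520 × 240 = 124,800.
Production build-up factor (1 − d/p) = 1 − 520/2,870 = 0.8188.
Q* = √(2DS / (H(1 − d/p))) = √(2 × 124,800 × 762 / (3.09 × 0.8188)).
= √(190,195,200 / 2.5301) ≈ 8670.169.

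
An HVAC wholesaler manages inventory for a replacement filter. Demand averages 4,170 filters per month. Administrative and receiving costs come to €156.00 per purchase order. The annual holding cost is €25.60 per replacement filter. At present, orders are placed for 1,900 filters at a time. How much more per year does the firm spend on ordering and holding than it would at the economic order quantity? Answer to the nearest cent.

Extra cost ≈ €8,436.56 per year

Annual demand D = 4,170 × 12 = 50,040.
EOQ = √(2DS/H) = √(2 × 50,040 × 156 / 25.6) ≈ 780.94.
Cost at Q* = (D/Q*)S + (Q*/2)H = √(2DSH) ≈ €19,991.99.
Cost at Q = 1,900: (50,040/1,900)×156 + (1,900/2)×25.6 = €4,108.55 + €24,320.00 = €28,428.55.
Excess = €28,428.55 − €19,991.99 = €8,436.56.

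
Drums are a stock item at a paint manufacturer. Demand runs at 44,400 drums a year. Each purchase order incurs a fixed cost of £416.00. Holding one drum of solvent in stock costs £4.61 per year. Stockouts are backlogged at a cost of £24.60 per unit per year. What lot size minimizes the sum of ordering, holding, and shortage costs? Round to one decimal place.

With planned backorders, Q* = √(2DS/H) · √((H+B)/B).
√(2DS/H) = √(2 × 44,400 × 416 / 4.61) = 2830.758.
√((H+B)/B) = √((4.61+24.6)/24.6) = 1.0897.
Q* ≈ 3084.615.

Q* ≈ 3,084.6 drums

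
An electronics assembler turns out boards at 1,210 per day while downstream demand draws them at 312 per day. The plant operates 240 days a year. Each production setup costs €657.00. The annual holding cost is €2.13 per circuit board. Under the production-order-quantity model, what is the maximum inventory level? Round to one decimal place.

Annual demand D = 312 × 240 = 74,880.
Production build-up factor (1 − d/p) = 1 − 312/1,210 = 0.7421.
Q* = √(2DS / (H(1 − d/p))) = √(2 × 74,880 × 657 / (2.13 × 0.7421)).
= √(98,392,320 / 1.5808) ≈ 7889.424.
Maximum inventory = Q*(1 − d/p) = 7889.424 × 0.7421 ≈ 5855.126.

I_max ≈ 5,855.1 boards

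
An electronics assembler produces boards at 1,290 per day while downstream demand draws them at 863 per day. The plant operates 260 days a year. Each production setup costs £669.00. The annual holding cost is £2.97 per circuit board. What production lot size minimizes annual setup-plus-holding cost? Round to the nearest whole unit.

Annual demand D = 863 × 260 = 224,380.
Production build-up factor (1 − d/p) = 1 − 863/1,290 = 0.3310.
Q* = √(2DS / (H(1 − d/p))) = √(2 × 224,380 × 669 / (2.97 × 0.3310)).
= √(300,220,440 / 0.9831) ≈ 17475.227.

Q* ≈ 17,475 boards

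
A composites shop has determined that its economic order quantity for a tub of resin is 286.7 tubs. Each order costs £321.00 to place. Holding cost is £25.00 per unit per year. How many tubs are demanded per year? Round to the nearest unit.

D ≈ 3,201 tubs per year

Squaring Q* = √(2DS/H) gives Q*² = 2DS/H.
From Q* = √(2DS/H): D = Q*²H / (2S) = 286.7² × 25 / (2 × 321) = 3200.813.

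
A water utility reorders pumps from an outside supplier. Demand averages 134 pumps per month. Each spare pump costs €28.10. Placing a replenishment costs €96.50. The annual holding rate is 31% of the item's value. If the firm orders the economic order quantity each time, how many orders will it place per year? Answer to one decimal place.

N ≈ 8.5 orders per year

Annual demand D = 134 × 12 = 1,608.
Holding cost H = 0.31 × €28.10 = €8.7110 per unit per year.
Q* = √(2DS/H) = √(2 × 1,608 × 96.5 / 8.711) ≈ 188.75.
Orders per year = D / Q* = 1,608 / 188.75 ≈ 8.519.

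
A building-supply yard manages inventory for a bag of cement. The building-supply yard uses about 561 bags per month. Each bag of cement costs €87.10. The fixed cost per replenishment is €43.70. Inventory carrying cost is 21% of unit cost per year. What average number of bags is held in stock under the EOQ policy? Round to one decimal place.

Annual demand D = 561 × 12 = 6,732.
Holding cost H = 0.21 × €87.10 = €18.2910 per unit per year.
The optimal lot size = √(2DS/H) = √(2 × 6,732 × 43.7 / 18.291) ≈ 179.35.
Average inventory = Q*/2 ≈ 179.35 / 2 = 89.677.

Average inventory ≈ 89.7 bags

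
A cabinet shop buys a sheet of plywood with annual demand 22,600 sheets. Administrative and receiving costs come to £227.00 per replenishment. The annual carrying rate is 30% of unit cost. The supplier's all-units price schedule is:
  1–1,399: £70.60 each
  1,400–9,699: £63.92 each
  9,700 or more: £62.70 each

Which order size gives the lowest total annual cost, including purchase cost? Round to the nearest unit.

Holding cost per unit per year at price C is H = 0.30·C.
For each price level, check whether its EOQ is feasible; otherwise the best quantity at that price is the breakpoint.
EOQ at £70.60 = 696.0 (feasible in tier 1): TC = 22,600×£70.60 + (22,600/696.0)×227 + (696.0/2)×0.30×£70.60 = £1,610,301.62.
EOQ at £63.92 = 731.5 < 1400, so use break Q=1400: TC = 22,600×£63.92 + (22,600/1400.0)×227 + (1400.0/2)×0.30×£63.92 = £1,461,679.63.
EOQ at £62.70 = 738.6 < 9700, so use break Q=9700: TC = 22,600×£62.70 + (22,600/9700.0)×227 + (9700.0/2)×0.30×£62.70 = £1,508,777.39.
Lowest total cost is £1,461,679.63 at Q = 1400.0.

Q* ≈ 1,400 sheets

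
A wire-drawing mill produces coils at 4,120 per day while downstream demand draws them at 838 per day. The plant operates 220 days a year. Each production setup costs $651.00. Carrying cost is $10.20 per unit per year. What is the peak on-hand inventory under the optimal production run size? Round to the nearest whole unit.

Annual demand D = 838 × 220 = 184,360.
Production build-up factor (1 − d/p) = 1 − 838/4,120 = 0.7966.
Q* = √(2DS / (H(1 − d/p))) = √(2 × 184,360 × 651 / (10.2 × 0.7966)).
= √(240,036,720 / 8.1253) ≈ 5435.232.
Maximum inventory = Q*(1 − d/p) = 5435.232 × 0.7966 ≈ 4329.716.

I_max ≈ 4,330 coils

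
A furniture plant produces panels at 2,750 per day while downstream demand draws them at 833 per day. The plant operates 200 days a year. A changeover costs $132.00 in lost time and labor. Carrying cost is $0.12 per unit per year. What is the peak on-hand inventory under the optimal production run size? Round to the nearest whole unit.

I_max ≈ 15,984 panels

Annual demand D = 833 × 200 = 166,600.
Production build-up factor (1 − d/p) = 1 − 833/2,750 = 0.6971.
Q* = √(2DS / (H(1 − d/p))) = √(2 × 166,600 × 132 / (0.12 × 0.6971)).
= √(43,982,400 / 0.0837) ≈ 22930.004.
Maximum inventory = Q*(1 − d/p) = 22930.004 × 0.6971 ≈ 15984.297.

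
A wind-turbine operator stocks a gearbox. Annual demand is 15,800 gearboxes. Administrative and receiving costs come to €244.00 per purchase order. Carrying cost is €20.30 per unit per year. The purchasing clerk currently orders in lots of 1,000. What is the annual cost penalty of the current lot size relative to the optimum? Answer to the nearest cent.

Extra cost ≈ €1,494.36 per year

EOQ = √(2DS/H) = √(2 × 15,800 × 244 / 20.3) ≈ 616.30.
Cost at Q* = (D/Q*)S + (Q*/2)H = √(2DSH) ≈ €12,510.84.
Cost at Q = 1,000: (15,800/1,000)×244 + (1,000/2)×20.3 = €3,855.20 + €10,150.00 = €14,005.20.
Excess = €14,005.20 − €12,510.84 = €1,494.36.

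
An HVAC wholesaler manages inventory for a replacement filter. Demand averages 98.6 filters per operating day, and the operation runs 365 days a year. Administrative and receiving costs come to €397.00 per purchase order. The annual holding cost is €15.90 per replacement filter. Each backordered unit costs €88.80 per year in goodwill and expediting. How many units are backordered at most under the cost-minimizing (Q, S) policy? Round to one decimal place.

Annual demand D = 98.6 × 365 = 35,989.
With planned backorders, Q* = √(2DS/H) · √((H+B)/B).
√(2DS/H) = √(2 × 35,989 × 397 / 15.9) = 1340.592.
√((H+B)/B) = √((15.9+88.8)/88.8) = 1.0858.
Q* ≈ 1455.672.
S* = Q* · H/(H+B) = 1455.672 × 15.9/104.7 ≈ 221.062.

S* ≈ 221.1 filters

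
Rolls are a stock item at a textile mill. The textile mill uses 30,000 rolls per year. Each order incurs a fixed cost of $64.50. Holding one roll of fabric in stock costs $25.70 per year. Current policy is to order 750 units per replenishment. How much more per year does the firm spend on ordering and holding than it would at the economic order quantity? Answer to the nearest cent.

Extra cost ≈ $2,244.59 per year

EOQ = √(2DS/H) = √(2 × 30,000 × 64.5 / 25.7) ≈ 388.05.
Cost at Q* = (D/Q*)S + (Q*/2)H = √(2DSH) ≈ $9,972.91.
Cost at Q = 750: (30,000/750)×64.5 + (750/2)×25.7 = $2,580.00 + $9,637.50 = $12,217.50.
Excess = $12,217.50 − $9,972.91 = $2,244.59.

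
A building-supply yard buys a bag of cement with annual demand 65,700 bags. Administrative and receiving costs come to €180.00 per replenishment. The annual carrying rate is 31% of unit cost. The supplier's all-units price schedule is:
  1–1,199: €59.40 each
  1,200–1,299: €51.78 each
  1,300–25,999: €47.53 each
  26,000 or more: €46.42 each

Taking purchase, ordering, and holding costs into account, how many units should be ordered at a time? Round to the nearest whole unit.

Q* ≈ 1,300 bags

Holding cost per unit per year at price C is H = 0.31·C.
For each price level, check whether its EOQ is feasible; otherwise the best quantity at that price is the breakpoint.
EOQ at €59.40 = 1133.3 (feasible in tier 1): TC = 65,700×€59.40 + (65,700/1133.3)×180 + (1133.3/2)×0.31×€59.40 = €3,923,449.31.
EOQ at €51.78 = 1213.9 (feasible in tier 2): TC = 65,700×€51.78 + (65,700/1213.9)×180 + (1213.9/2)×0.31×€51.78 = €3,421,430.79.
EOQ at €47.53 = 1267.0 < 1300, so use break Q=1300: TC = 65,700×€47.53 + (65,700/1300.0)×180 + (1300.0/2)×0.31×€47.53 = €3,141,395.22.
EOQ at €46.42 = 1282.0 < 26000, so use break Q=26000: TC = 65,700×€46.42 + (65,700/26000.0)×180 + (26000.0/2)×0.31×€46.42 = €3,237,321.45.
Lowest total cost is €3,141,395.22 at Q = 1300.0.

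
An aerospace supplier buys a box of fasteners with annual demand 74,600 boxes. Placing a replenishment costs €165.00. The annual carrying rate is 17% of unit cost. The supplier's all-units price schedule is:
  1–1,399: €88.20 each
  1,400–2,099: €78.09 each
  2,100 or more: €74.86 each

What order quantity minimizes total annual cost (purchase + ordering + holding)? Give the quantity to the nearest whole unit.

Q* ≈ 2,100 boxes

Holding cost per unit per year at price C is H = 0.17·C.
For each price level, check whether its EOQ is feasible; otherwise the best quantity at that price is the breakpoint.
EOQ at €88.20 = 1281.3 (feasible in tier 1): TC = 74,600×€88.20 + (74,600/1281.3)×165 + (1281.3/2)×0.17×€88.20 = €6,598,932.56.
EOQ at €78.09 = 1361.8 < 1400, so use break Q=1400: TC = 74,600×€78.09 + (74,600/1400.0)×165 + (1400.0/2)×0.17×€78.09 = €5,843,598.85.
EOQ at €74.86 = 1390.8 < 2100, so use break Q=2100: TC = 74,600×€74.86 + (74,600/2100.0)×165 + (2100.0/2)×0.17×€74.86 = €5,603,779.94.
Lowest total cost is €5,603,779.94 at Q = 2100.0.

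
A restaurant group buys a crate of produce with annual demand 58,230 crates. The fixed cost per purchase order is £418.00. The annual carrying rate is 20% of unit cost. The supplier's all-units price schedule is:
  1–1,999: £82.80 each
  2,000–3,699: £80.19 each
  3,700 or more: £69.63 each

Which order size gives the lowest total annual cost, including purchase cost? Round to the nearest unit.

Q* ≈ 3,700 crates

Holding cost per unit per year at price C is H = 0.20·C.
Evaluate total cost at each tier's feasible EOQ or, if the EOQ is below the tier, at the tier's minimum quantity.
EOQ at £82.80 = 1714.5 (feasible in tier 1): TC = 58,230×£82.80 + (58,230/1714.5)×418 + (1714.5/2)×0.20×£82.80 = £4,849,836.70.
EOQ at £80.19 = 1742.2 < 2000, so use break Q=2000: TC = 58,230×£80.19 + (58,230/2000.0)×418 + (2000.0/2)×0.20×£80.19 = £4,697,671.77.
EOQ at £69.63 = 1869.7 < 3700, so use break Q=3700: TC = 58,230×£69.63 + (58,230/3700.0)×418 + (3700.0/2)×0.20×£69.63 = £4,086,896.42.
Lowest total cost is £4,086,896.42 at Q = 3700.0.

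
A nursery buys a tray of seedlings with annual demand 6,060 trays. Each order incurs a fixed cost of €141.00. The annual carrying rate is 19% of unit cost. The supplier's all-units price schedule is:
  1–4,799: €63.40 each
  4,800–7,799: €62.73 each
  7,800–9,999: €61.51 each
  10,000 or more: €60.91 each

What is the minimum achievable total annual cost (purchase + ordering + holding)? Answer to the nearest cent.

Holding cost per unit per year at price C is H = 0.19·C.
For each price level, check whether its EOQ is feasible; otherwise the best quantity at that price is the breakpoint.
EOQ at €63.40 = 376.7 (feasible in tier 1): TC = 6,060×€63.40 + (6,060/376.7)×141 + (376.7/2)×0.19×€63.40 = €388,741.14.
EOQ at €62.73 = 378.7 < 4800, so use break Q=4800: TC = 6,060×€62.73 + (6,060/4800.0)×141 + (4800.0/2)×0.19×€62.73 = €408,926.69.
EOQ at €61.51 = 382.4 < 7800, so use break Q=7800: TC = 6,060×€61.51 + (6,060/7800.0)×141 + (7800.0/2)×0.19×€61.51 = €418,439.06.
EOQ at €60.91 = 384.3 < 10000, so use break Q=10000: TC = 6,060×€60.91 + (6,060/10000.0)×141 + (10000.0/2)×0.19×€60.91 = €427,064.55.
Lowest total cost among the candidates is at Q = 376.7.

TC* ≈ €388,741.14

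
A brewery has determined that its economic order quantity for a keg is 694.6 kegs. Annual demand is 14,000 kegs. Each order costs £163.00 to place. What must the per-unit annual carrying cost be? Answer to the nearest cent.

Squaring Q* = √(2DS/H) gives Q*² = 2DS/H.
From Q* = √(2DS/H): H = 2DS / Q*² = 2 × 14,000 × 163 / 694.6² = 9.4597.

H ≈ £9.46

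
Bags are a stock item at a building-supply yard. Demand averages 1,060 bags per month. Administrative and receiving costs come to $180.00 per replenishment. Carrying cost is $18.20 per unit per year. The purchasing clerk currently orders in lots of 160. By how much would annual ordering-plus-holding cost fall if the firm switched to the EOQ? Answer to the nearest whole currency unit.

Extra cost ≈ $6,637 per year

Annual demand D = 1,060 × 12 = 12,720.
EOQ = √(2DS/H) = √(2 × 12,720 × 180 / 18.2) ≈ 501.60.
Cost at Q* = (D/Q*)S + (Q*/2)H = √(2DSH) ≈ $9,129.15.
Cost at Q = 160: (12,720/160)×180 + (160/2)×18.2 = $14,310.00 + $1,456.00 = $15,766.00.
Excess = $15,766.00 − $9,129.15 = $6,636.85.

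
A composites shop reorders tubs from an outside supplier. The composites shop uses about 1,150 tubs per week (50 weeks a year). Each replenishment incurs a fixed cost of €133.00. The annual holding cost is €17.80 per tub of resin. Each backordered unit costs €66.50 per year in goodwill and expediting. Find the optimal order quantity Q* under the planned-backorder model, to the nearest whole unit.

Annual demand D = 1,150 × 50 = 57,500.
With planned backorders, Q* = √(2DS/H) · √((H+B)/B).
√(2DS/H) = √(2 × 57,500 × 133 / 17.8) = 926.968.
√((H+B)/B) = √((17.8+66.5)/66.5) = 1.1259.
Q* ≈ 1043.681.

Q* ≈ 1,044 tubs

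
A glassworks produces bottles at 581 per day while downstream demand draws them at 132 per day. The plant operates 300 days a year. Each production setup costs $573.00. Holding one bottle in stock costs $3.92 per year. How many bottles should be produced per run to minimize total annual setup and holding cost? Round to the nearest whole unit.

Annual demand D = 132 × 300 = 39,600.
Production build-up factor (1 − d/p) = 1 − 132/581 = 0.7728.
Q* = √(2DS / (H(1 − d/p))) = √(2 × 39,600 × 573 / (3.92 × 0.7728)).
= √(45,381,600 / 3.0294) ≈ 3870.453.

Q* ≈ 3,870 bottles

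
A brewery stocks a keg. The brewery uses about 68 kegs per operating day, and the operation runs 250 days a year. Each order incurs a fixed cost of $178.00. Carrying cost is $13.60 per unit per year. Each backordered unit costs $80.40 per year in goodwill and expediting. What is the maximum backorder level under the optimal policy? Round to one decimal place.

S* ≈ 104.4 kegs

Annual demand D = 68 × 250 = 17,000.
With planned backorders, Q* = √(2DS/H) · √((H+B)/B).
√(2DS/H) = √(2 × 17,000 × 178 / 13.6) = 667.083.
√((H+B)/B) = √((13.6+80.4)/80.4) = 1.0813.
Q* ≈ 721.300.
S* = Q* · H/(H+B) = 721.300 × 13.6/94 ≈ 104.358.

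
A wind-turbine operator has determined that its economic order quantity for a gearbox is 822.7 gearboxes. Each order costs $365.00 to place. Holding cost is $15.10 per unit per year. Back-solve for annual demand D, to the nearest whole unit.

D ≈ 14,000 gearboxes per year

The basic EOQ model gives Q* = √(2DS/H); rearrange for the unknown.
From Q* = √(2DS/H): D = Q*²H / (2S) = 822.7² × 15.1 / (2 × 365) = 14000.292.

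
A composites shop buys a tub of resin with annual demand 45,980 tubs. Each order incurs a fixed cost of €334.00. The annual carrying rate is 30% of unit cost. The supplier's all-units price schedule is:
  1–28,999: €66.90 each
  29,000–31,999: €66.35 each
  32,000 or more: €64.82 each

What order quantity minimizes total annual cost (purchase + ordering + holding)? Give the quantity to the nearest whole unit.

Q* ≈ 1,237 tubs

Holding cost per unit per year at price C is H = 0.30·C.
For each price level, check whether its EOQ is feasible; otherwise the best quantity at that price is the breakpoint.
EOQ at €66.90 = 1237.1 (feasible in tier 1): TC = 45,980×€66.90 + (45,980/1237.1)×334 + (1237.1/2)×0.30×€66.90 = €3,100,890.27.
EOQ at €66.35 = 1242.2 < 29000, so use break Q=29000: TC = 45,980×€66.35 + (45,980/29000.0)×334 + (29000.0/2)×0.30×€66.35 = €3,339,925.06.
EOQ at €64.82 = 1256.8 < 32000, so use break Q=32000: TC = 45,980×€64.82 + (45,980/32000.0)×334 + (32000.0/2)×0.30×€64.82 = €3,292,039.52.
Lowest total cost is €3,100,890.27 at Q = 1237.1.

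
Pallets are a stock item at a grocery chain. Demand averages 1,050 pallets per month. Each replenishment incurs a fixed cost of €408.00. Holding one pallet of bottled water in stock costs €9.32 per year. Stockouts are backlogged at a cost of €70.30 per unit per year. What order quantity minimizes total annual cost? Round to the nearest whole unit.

Q* ≈ 1,118 pallets

Annual demand D = 1,050 × 12 = 12,600.
With planned backorders, Q* = √(2DS/H) · √((H+B)/B).
√(2DS/H) = √(2 × 12,600 × 408 / 9.32) = 1050.322.
√((H+B)/B) = √((9.32+70.3)/70.3) = 1.0642.
Q* ≈ 1117.779.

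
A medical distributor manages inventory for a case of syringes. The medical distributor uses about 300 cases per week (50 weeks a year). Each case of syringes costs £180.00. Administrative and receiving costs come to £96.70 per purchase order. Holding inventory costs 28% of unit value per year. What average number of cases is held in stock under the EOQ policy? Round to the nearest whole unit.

Average inventory ≈ 120 cases

Annual demand D = 300 × 50 = 15,000.
Holding cost H = 0.28 × £180.00 = £50.4000 per unit per year.
EOQ = √(2DS/H) = √(2 × 15,000 × 96.7 / 50.4) ≈ 239.92.
Average inventory = Q*/2 ≈ 239.92 / 2 = 119.958.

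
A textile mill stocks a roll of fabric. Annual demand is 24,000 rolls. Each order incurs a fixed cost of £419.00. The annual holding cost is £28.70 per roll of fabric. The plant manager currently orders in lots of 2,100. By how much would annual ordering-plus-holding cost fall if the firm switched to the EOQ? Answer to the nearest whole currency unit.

Extra cost ≈ £10,898 per year

EOQ = √(2DS/H) = √(2 × 24,000 × 419 / 28.7) ≈ 837.12.
Cost at Q* = (D/Q*)S + (Q*/2)H = √(2DSH) ≈ £24,025.29.
Cost at Q = 2,100: (24,000/2,100)×419 + (2,100/2)×28.7 = £4,788.57 + £30,135.00 = £34,923.57.
Excess = £34,923.57 − £24,025.29 = £10,898.28.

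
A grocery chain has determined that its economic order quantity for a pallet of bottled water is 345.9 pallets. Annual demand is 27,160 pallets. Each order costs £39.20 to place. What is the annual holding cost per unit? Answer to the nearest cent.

H ≈ £17.80

The basic EOQ model gives Q* = √(2DS/H); rearrange for the unknown.
From Q* = √(2DS/H): H = 2DS / Q*² = 2 × 27,160 × 39.2 / 345.9² = 17.7969.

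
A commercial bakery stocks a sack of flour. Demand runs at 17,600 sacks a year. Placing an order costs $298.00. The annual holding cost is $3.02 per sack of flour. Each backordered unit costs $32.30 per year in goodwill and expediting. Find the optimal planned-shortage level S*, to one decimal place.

With planned backorders, Q* = √(2DS/H) · √((H+B)/B).
√(2DS/H) = √(2 × 17,600 × 298 / 3.02) = 1863.700.
√((H+B)/B) = √((3.02+32.3)/32.3) = 1.0457.
Q* ≈ 1948.880.
S* = Q* · H/(H+B) = 1948.880 × 3.02/35.32 ≈ 166.637.

S* ≈ 166.6 sacks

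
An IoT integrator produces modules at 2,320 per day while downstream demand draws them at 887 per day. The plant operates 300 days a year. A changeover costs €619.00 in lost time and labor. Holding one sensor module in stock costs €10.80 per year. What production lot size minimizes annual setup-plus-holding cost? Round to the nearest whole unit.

Annual demand D = 887 × 300 = 266,100.
Production build-up factor (1 − d/p) = 1 − 887/2,320 = 0.6177.
Q* = √(2DS / (H(1 − d/p))) = √(2 × 266,100 × 619 / (10.8 × 0.6177)).
= √(329,431,800 / 6.6709) ≈ 7027.353.

Q* ≈ 7,027 modules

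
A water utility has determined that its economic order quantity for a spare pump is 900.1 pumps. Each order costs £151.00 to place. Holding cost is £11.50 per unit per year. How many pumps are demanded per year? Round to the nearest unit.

D ≈ 30,851 pumps per year

The basic EOQ model gives Q* = √(2DS/H); rearrange for the unknown.
From Q* = √(2DS/H): D = Q*²H / (2S) = 900.1² × 11.5 / (2 × 151) = 30851.226.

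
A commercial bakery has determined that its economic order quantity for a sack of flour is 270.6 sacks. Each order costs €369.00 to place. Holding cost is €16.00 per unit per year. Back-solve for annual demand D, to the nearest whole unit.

D ≈ 1,588 sacks per year

Squaring Q* = √(2DS/H) gives Q*² = 2DS/H.
From Q* = √(2DS/H): D = Q*²H / (2S) = 270.6² × 16 / (2 × 369) = 1587.520.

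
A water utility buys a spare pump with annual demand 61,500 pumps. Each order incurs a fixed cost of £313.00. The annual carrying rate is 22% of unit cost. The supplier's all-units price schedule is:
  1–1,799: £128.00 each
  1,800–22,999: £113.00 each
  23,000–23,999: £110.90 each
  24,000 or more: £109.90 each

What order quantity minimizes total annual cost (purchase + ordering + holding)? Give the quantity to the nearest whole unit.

Holding cost per unit per year at price C is H = 0.22·C.
For each price level, check whether its EOQ is feasible; otherwise the best quantity at that price is the breakpoint.
EOQ at £128.00 = 1169.3 (feasible in tier 1): TC = 61,500×£128.00 + (61,500/1169.3)×313 + (1169.3/2)×0.22×£128.00 = £7,904,926.16.
EOQ at £113.00 = 1244.4 < 1800, so use break Q=1800: TC = 61,500×£113.00 + (61,500/1800.0)×313 + (1800.0/2)×0.22×£113.00 = £6,982,568.17.
EOQ at £110.90 = 1256.2 < 23000, so use break Q=23000: TC = 61,500×£110.90 + (61,500/23000.0)×313 + (23000.0/2)×0.22×£110.90 = £7,101,763.93.
EOQ at £109.90 = 1261.9 < 24000, so use break Q=24000: TC = 61,500×£109.90 + (61,500/24000.0)×313 + (24000.0/2)×0.22×£109.90 = £7,049,788.06.
Lowest total cost is £6,982,568.17 at Q = 1800.0.

Q* ≈ 1,800 pumps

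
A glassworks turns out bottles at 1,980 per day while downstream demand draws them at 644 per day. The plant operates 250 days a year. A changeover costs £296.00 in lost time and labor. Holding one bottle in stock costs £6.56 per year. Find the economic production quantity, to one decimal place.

Q* ≈ 4,640.4 bottles

Annual demand D = 644 × 250 = 161,000.
Production build-up factor (1 − d/p) = 1 − 644/1,980 = 0.6747.
Q* = √(2DS / (H(1 − d/p))) = √(2 × 161,000 × 296 / (6.56 × 0.6747)).
= √(95,312,000 / 4.4263) ≈ 4640.355.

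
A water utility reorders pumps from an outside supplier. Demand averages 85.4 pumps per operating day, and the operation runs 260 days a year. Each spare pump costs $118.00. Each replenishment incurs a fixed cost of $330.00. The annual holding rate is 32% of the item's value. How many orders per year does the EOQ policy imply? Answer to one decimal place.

Annual demand D = 85.4 × 260 = 22,204.
Holding cost H = 0.32 × $118.00 = $37.7600 per unit per year.
The optimal lot size = √(2DS/H) = √(2 × 22,204 × 330 / 37.76) ≈ 622.98.
Orders per year = D / Q* = 22,204 / 622.98 ≈ 35.642.

N ≈ 35.6 orders per year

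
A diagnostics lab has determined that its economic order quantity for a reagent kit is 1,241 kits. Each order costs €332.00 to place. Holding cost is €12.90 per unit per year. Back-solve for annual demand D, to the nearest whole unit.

Invert the EOQ relation Q*² = 2DS/H.
From Q* = √(2DS/H): D = Q*²H / (2S) = 1,241² × 12.9 / (2 × 332) = 29920.248.

D ≈ 29,920 kits per year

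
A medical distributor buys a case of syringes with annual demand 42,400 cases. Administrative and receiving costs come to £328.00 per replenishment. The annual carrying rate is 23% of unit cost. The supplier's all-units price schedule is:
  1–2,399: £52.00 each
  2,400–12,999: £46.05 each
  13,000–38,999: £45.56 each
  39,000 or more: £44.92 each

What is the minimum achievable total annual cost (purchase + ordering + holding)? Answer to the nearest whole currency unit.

TC* ≈ £1,971,024

Holding cost per unit per year at price C is H = 0.23·C.
For each price level, check whether its EOQ is feasible; otherwise the best quantity at that price is the breakpoint.
EOQ at £52.00 = 1525.0 (feasible in tier 1): TC = 42,400×£52.00 + (42,400/1525.0)×328 + (1525.0/2)×0.23×£52.00 = £2,223,038.98.
EOQ at £46.05 = 1620.5 < 2400, so use break Q=2400: TC = 42,400×£46.05 + (42,400/2400.0)×328 + (2400.0/2)×0.23×£46.05 = £1,971,024.47.
EOQ at £45.56 = 1629.2 < 13000, so use break Q=13000: TC = 42,400×£45.56 + (42,400/13000.0)×328 + (13000.0/2)×0.23×£45.56 = £2,000,925.98.
EOQ at £44.92 = 1640.8 < 39000, so use break Q=39000: TC = 42,400×£44.92 + (42,400/39000.0)×328 + (39000.0/2)×0.23×£44.92 = £2,106,430.79.
Lowest total cost among the candidates is at Q = 2400.0.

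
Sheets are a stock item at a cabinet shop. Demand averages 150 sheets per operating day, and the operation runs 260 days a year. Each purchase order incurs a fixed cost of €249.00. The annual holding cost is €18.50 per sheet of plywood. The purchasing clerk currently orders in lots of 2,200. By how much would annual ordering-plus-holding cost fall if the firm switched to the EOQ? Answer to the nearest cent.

Extra cost ≈ €5,808.70 per year

Annual demand D = 150 × 260 = 39,000.
EOQ = √(2DS/H) = √(2 × 39,000 × 249 / 18.5) ≈ 1024.62.
Cost at Q* = (D/Q*)S + (Q*/2)H = √(2DSH) ≈ €18,955.40.
Cost at Q = 2,200: (39,000/2,200)×249 + (2,200/2)×18.5 = €4,414.09 + €20,350.00 = €24,764.09.
Excess = €24,764.09 − €18,955.40 = €5,808.70.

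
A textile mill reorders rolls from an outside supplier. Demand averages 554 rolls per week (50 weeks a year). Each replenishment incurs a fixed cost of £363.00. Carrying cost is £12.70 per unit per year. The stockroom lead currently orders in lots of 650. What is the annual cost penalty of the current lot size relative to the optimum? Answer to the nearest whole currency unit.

Annual demand D = 554 × 50 = 27,700.
EOQ = √(2DS/H) = √(2 × 27,700 × 363 / 12.7) ≈ 1258.36.
Cost at Q* = (D/Q*)S + (Q*/2)H = √(2DSH) ≈ £15,981.22.
Cost at Q = 650: (27,700/650)×363 + (650/2)×12.7 = £15,469.38 + £4,127.50 = £19,596.88.
Excess = £19,596.88 − £15,981.22 = £3,615.66.

Extra cost ≈ £3,616 per year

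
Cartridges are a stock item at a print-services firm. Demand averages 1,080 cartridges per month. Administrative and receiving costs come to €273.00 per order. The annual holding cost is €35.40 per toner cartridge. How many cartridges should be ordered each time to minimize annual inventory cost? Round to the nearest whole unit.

Q* ≈ 447 cartridges

Annual demand D = 1,080 × 12 = 12,960.
EOQ = √(2DS / H) = √(2 × 12,960 × 273 / 35.4).
= √(7,076,160 / 35.4) = √199,891.5254 ≈ 447.092.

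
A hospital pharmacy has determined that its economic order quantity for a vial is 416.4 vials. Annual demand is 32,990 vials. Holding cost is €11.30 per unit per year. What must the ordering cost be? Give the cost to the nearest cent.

Squaring Q* = √(2DS/H) gives Q*² = 2DS/H.
From Q* = √(2DS/H): S = Q*²H / (2D) = 416.4² × 11.3 / (2 × 32,990) = 29.6953.

S ≈ €29.70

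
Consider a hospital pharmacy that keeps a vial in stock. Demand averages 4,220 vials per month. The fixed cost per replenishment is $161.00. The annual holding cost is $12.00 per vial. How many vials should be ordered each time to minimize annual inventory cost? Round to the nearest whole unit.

Q* ≈ 1,166 vials

Annual demand D = 4,220 × 12 = 50,640.
EOQ = √(2DS / H) = √(2 × 50,640 × 161 / 12).
= √(16,306,080 / 12) = √1,358,840 ≈ 1165.693.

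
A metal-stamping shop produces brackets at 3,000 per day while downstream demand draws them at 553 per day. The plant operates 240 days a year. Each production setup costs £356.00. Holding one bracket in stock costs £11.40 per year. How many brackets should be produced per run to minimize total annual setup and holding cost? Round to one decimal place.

Q* ≈ 3,187.9 brackets

Annual demand D = 553 × 240 = 132,720.
Production build-up factor (1 − d/p) = 1 − 553/3,000 = 0.8157.
Q* = √(2DS / (H(1 − d/p))) = √(2 × 132,720 × 356 / (11.4 × 0.8157)).
= √(94,496,640 / 9.2986) ≈ 3187.861.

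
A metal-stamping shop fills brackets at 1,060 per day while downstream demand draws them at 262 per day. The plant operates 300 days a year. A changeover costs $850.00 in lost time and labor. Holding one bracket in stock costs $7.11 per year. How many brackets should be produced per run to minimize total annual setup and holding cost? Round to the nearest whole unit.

Q* ≈ 4,996 brackets

Annual demand D = 262 × 300 = 78,600.
Production build-up factor (1 − d/p) = 1 − 262/1,060 = 0.7528.
Q* = √(2DS / (H(1 − d/p))) = √(2 × 78,600 × 850 / (7.11 × 0.7528)).
= √(133,620,000 / 5.3526) ≈ 4996.345.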